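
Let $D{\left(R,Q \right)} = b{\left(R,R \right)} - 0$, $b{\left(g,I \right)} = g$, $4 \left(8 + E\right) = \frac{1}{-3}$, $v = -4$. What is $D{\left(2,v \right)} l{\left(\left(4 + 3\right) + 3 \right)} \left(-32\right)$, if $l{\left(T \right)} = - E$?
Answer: $- \frac{1552}{3} \approx -517.33$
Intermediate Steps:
$E = - \frac{97}{12}$ ($E = -8 + \frac{1}{4 \left(-3\right)} = -8 + \frac{1}{4} \left(- \frac{1}{3}\right) = -8 - \frac{1}{12} = - \frac{97}{12} \approx -8.0833$)
$l{\left(T \right)} = \frac{97}{12}$ ($l{\left(T \right)} = \left(-1\right) \left(- \frac{97}{12}\right) = \frac{97}{12}$)
$D{\left(R,Q \right)} = R$ ($D{\left(R,Q \right)} = R - 0 = R + 0 = R$)
$D{\left(2,v \right)} l{\left(\left(4 + 3\right) + 3 \right)} \left(-32\right) = 2 \cdot \frac{97}{12} \left(-32\right) = \frac{97}{6} \left(-32\right) = - \frac{1552}{3}$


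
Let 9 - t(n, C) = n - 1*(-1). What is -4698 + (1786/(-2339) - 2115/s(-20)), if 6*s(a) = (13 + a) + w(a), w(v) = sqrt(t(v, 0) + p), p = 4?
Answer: 20936434/39763 + 50760*sqrt(2)/17 ≈ 4749.2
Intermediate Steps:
t(n, C) = 8 - n (t(n, C) = 9 - (n - 1*(-1)) = 9 - (n + 1) = 9 - (1 + n) = 9 + (-1 - n) = 8 - n)
w(v) = sqrt(12 - v) (w(v) = sqrt((8 - v) + 4) = sqrt(12 - v))
s(a) = 13/6 + a/6 + sqrt(12 - a)/6 (s(a) = ((13 + a) + sqrt(12 - a))/6 = (13 + a + sqrt(12 - a))/6 = 13/6 + a/6 + sqrt(12 - a)/6)
-4698 + (1786/(-2339) - 2115/s(-20)) = -4698 + (1786/(-2339) - 2115/(13/6 + (1/6)*(-20) + sqrt(12 - 1*(-20))/6)) = -4698 + (1786*(-1/2339) - 2115/(13/6 - 10/3 + sqrt(12 + 20)/6)) = -4698 + (-1786/2339 - 2115/(13/6 - 10/3 + sqrt(32)/6)) = -4698 + (-1786/2339 - 2115/(13/6 - 10/3 + (4*sqrt(2))/6)) = -4698 + (-1786/2339 - 2115/(13/6 - 10/3 + 2*sqrt(2)/3)) = -4698 + (-1786/2339 - 2115/(-7/6 + 2*sqrt(2)/3)) = -10990408/2339 - 2115/(-7/6 + 2*sqrt(2)/3)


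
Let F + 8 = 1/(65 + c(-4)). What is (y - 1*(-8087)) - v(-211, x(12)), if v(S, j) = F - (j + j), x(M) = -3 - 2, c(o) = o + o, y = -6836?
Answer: 71192/57 ≈ 1249.0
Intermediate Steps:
c(o) = 2*o
F = -455/57 (F = -8 + 1/(65 + 2*(-4)) = -8 + 1/(65 - 8) = -8 + 1/57 = -455/57 ≈ -7.9825)
x(M) = -5
v(S, j) = -455/57 - 2*j (v(S, j) = -455/57 - (j + j) = -455/57 - 2*j)
(y - 1*(-8087)) - v(-211, x(12)) = (-6836 - 1*(-8087)) - (-455/57 - 2*(-5)) = (-6836 + 8087) - (-455/57 + 10) = 1251 - 1*115/57 = 1251 - 115/57 = 71192/57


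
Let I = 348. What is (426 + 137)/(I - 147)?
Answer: 563/201 ≈ 2.8010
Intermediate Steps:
(426 + 137)/(I - 147) = (426 + 137)/(348 - 147) = 563/201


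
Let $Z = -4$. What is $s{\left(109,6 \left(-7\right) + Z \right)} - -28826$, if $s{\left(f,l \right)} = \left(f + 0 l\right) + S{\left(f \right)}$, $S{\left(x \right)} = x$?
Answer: $29044$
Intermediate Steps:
$s{\left(f,l \right)} = 2 f$ ($s{\left(f,l \right)} = \left(f + 0 l\right) + f = \left(f + 0\right) + f = f + f = 2 f$)
$s{\left(109,6 \left(-7\right) + Z \right)} - -28826 = 2 \cdot 109 - -28826 = 218 + 28826 = 29044$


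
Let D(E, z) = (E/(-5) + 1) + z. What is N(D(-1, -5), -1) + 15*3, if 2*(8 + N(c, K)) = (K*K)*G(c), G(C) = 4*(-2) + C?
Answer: 311/10 ≈ 31.100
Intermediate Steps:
G(C) = -8 + C
D(E, z) = 1 + z - E/5 (D(E, z) = (E*(-⅕) + 1) + z = (-E/5 + 1) + z = (1 - E/5) + z = 1 + z - E/5)
N(c, K) = -8 + K²*(-8 + c)/2 (N(c, K) = -8 + ((K*K)*(-8 + c))/2 = -8 + (K²*(-8 + c))/2 = -8 + K²*(-8 + c)/2)
N(D(-1, -5), -1) + 15*3 = (-8 + (½)*(-1)²*(-8 + (1 - 5 - ⅕*(-1)))) + 15*3 = (-8 + (½)*1*(-8 + (1 - 5 + ⅕))) + 45 = (-8 + (½)*1*(-8 - 19/5)) + 45 = (-8 + (½)*1*(-59/5)) + 45 = (-8 - 59/10) + 45 = -139/10 + 45 = 311/10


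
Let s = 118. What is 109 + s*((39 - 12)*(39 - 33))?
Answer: 19225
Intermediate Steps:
109 + s*((39 - 12)*(39 - 33)) = 109 + 118*((39 - 12)*(39 - 33)) = 109 + 118*(27*6) = 109 + 118*162 = 109 + 19116 = 19225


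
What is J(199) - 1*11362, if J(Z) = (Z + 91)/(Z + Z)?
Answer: -2260893/199 ≈ -11361.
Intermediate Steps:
J(Z) = (91 + Z)/(2*Z) (J(Z) = (91 + Z)/((2*Z)) = (91 + Z)*(1/(2*Z)) = (91 + Z)/(2*Z))
J(199) - 1*11362 = (½)*(91 + 199)/199 - 1*11362 = (½)*(1/199)*290 - 11362 = 145/199 - 11362 = -2260893/199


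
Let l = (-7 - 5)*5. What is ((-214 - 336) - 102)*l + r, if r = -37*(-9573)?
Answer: 393321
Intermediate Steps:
l = -60 (l = -12*5 = -60)
r = 354201
((-214 - 336) - 102)*l + r = ((-214 - 336) - 102)*(-60) + 354201 = (-550 - 102)*(-60) + 354201 = -652*(-60) + 354201 = 39120 + 354201 = 393321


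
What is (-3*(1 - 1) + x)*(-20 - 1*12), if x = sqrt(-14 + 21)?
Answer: -32*sqrt(7) ≈ -84.664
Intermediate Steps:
x = sqrt(7) ≈ 2.6458
(-3*(1 - 1) + x)*(-20 - 1*12) = (-3*(1 - 1) + sqrt(7))*(-20 - 1*12) = (-3*0 + sqrt(7))*(-20 - 12) = (0 + sqrt(7))*(-32) = sqrt(7)*(-32) = -32*sqrt(7)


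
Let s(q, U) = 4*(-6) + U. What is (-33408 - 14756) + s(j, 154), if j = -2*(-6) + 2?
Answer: -48034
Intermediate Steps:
j = 14 (j = 12 + 2 = 14)
s(q, U) = -24 + U
(-33408 - 14756) + s(j, 154) = (-33408 - 14756) + (-24 + 154) = -48164 + 130 = -48034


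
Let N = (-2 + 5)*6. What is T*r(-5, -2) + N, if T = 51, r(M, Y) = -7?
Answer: -339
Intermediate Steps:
N = 18 (N = 3*6 = 18)
T*r(-5, -2) + N = 51*(-7) + 18 = -357 + 18 = -339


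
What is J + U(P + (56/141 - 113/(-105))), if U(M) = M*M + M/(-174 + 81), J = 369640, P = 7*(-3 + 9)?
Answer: 280497677740166/754980975 ≈ 3.7153e+5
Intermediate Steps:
P = 42 (P = 7*6 = 42)
U(M) = M**2 - M/93 (U(M) = M**2 + M/(-93) = M**2 + M*(-1/93) = M**2 - M/93)
J + U(P + (56/141 - 113/(-105))) = 369640 + (42 + (56/141 - 113/(-105)))*(-1/93 + (42 + (56/141 - 113/(-105)))) = 369640 + (42 + (56*(1/141) - 113*(-1/105)))*(-1/93 + (42 + (56*(1/141) - 113*(-1/105)))) = 369640 + (42 + (56/141 + 113/105))*(-1/93 + (42 + (56/141 + 113/105))) = 369640 + (42 + 7271/4935)*(-1/93 + (42 + 7271/4935)) = 369640 + 214541*(-1/93 + 214541/4935)/4935 = 369640 + (214541/4935)*(6649126/152985) = 369640 + 1426510141166/754980975 = 280497677740166/754980975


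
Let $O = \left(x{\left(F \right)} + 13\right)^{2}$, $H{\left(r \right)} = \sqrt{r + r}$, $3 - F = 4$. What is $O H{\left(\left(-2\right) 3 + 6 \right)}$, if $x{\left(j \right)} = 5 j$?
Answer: $0$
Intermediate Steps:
$F = -1$ ($F = 3 - 4 = -1$)
$H{\left(r \right)} = \sqrt{2} \sqrt{r}$ ($H{\left(r \right)} = \sqrt{2 r} = \sqrt{2} \sqrt{r}$)
$O = 64$ ($O = \left(5 \left(-1\right) + 13\right)^{2} = \left(-5 + 13\right)^{2} = 8^{2} = 64$)
$O H{\left(\left(-2\right) 3 + 6 \right)} = 64 \sqrt{2} \sqrt{\left(-2\right) 3 + 6} = 64 \sqrt{2} \sqrt{-6 + 6} = 64 \sqrt{2} \sqrt{0} = 64 \sqrt{2} \cdot 0 = 64 \cdot 0 = 0$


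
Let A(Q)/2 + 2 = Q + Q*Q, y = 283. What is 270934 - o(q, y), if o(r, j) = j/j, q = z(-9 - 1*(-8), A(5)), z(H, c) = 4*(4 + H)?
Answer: 270933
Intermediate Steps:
A(Q) = -4 + 2*Q + 2*Q**2 (A(Q) = -4 + 2*(Q + Q*Q) = -4 + 2*(Q + Q**2) = -4 + (2*Q + 2*Q**2) = -4 + 2*Q + 2*Q**2)
z(H, c) = 16 + 4*H
q = 12 (q = 16 + 4*(-9 - 1*(-8)) = 16 + 4*(-9 + 8) = 16 + 4*(-1) = 16 - 4 = 12)
o(r, j) = 1
270934 - o(q, y) = 270934 - 1*1 = 270934 - 1 = 270933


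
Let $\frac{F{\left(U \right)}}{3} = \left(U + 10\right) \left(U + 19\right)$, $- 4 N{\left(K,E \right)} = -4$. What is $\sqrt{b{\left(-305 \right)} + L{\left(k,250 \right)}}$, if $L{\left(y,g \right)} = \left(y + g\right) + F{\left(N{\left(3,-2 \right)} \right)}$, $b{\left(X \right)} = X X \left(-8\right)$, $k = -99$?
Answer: $i \sqrt{743389} \approx 862.2 i$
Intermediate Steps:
$N{\left(K,E \right)} = 1$ ($N{\left(K,E \right)} = \left(- \frac{1}{4}\right) \left(-4\right) = 1$)
$b{\left(X \right)} = - 8 X^{2}$ ($b{\left(X \right)} = X^{2} \left(-8\right) = - 8 X^{2}$)
$F{\left(U \right)} = 3 \left(10 + U\right) \left(19 + U\right)$ ($F{\left(U \right)} = 3 \left(U + 10\right) \left(U + 19\right) = 3 \left(10 + U\right) \left(19 + U\right)$)
$L{\left(y,g \right)} = 660 + g + y$ ($L{\left(y,g \right)} = \left(y + g\right) + \left(570 + 3 \cdot 1^{2} + 87 \cdot 1\right) = \left(g + y\right) + \left(570 + 3 \cdot 1 + 87\right) = \left(g + y\right) + \left(570 + 3 + 87\right) = \left(g + y\right) + 660 = 660 + g + y$)
$\sqrt{b{\left(-305 \right)} + L{\left(k,250 \right)}} = \sqrt{- 8 \left(-305\right)^{2} + \left(660 + 250 - 99\right)} = \sqrt{\left(-8\right) 93025 + 811} = \sqrt{-744200 + 811} = \sqrt{-743389} = i \sqrt{743389}$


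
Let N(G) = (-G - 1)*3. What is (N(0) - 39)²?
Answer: 1764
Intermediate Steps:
N(G) = -3 - 3*G (N(G) = (-1 - G)*3 = -3 - 3*G)
(N(0) - 39)² = ((-3 - 3*0) - 39)² = ((-3 + 0) - 39)² = (-3 - 39)² = (-42)² = 1764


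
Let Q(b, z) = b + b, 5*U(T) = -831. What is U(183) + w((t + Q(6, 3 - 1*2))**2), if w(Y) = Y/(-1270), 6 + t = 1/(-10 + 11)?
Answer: -211123/1270 ≈ -166.24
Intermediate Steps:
U(T) = -831/5 (U(T) = (1/5)*(-831) = -831/5)
t = -5 (t = -6 + 1/(-10 + 11) = -6 + 1/1 = -6 + 1 = -5)
Q(b, z) = 2*b
w(Y) = -Y/1270 (w(Y) = Y*(-1/1270) = -Y/1270)
U(183) + w((t + Q(6, 3 - 1*2))**2) = -831/5 - (-5 + 2*6)**2/1270 = -831/5 - (-5 + 12)**2/1270 = -831/5 - 1/1270*7**2 = -831/5 - 1/1270*49 = -831/5 - 49/1270 = -211123/1270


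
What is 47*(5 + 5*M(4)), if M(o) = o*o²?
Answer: 15275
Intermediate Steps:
M(o) = o³
47*(5 + 5*M(4)) = 47*(5 + 5*4³) = 47*(5 + 5*64) = 47*(5 + 320) = 47*325 = 15275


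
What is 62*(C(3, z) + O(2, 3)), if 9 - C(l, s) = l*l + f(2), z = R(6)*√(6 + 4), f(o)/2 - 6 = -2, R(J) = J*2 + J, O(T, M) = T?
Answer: -372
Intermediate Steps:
R(J) = 3*J (R(J) = 2*J + J = 3*J)
f(o) = 8 (f(o) = 12 + 2*(-2) = 12 - 4 = 8)
z = 18*√10 (z = (3*6)*√(6 + 4) = 18*√10 ≈ 56.921)
C(l, s) = 1 - l² (C(l, s) = 9 - (l*l + 8) = 9 - (l² + 8) = 9 - (8 + l²) = 9 + (-8 - l²) = 1 - l²)
62*(C(3, z) + O(2, 3)) = 62*((1 - 1*3²) + 2) = 62*((1 - 1*9) + 2) = 62*((1 - 9) + 2) = 62*(-8 + 2) = 62*(-6) = -372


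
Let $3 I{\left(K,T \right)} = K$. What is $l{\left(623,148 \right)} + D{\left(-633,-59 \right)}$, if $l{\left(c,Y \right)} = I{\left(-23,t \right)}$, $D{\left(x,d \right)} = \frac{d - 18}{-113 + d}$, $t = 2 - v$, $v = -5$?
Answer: $- \frac{3725}{516} \approx -7.219$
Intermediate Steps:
$t = 7$ ($t = 2 - -5 = 2 + 5 = 7$)
$D{\left(x,d \right)} = \frac{-18 + d}{-113 + d}$
$I{\left(K,T \right)} = \frac{K}{3}$
$l{\left(c,Y \right)} = - \frac{23}{3}$ ($l{\left(c,Y \right)} = \frac{1}{3} \left(-23\right) = - \frac{23}{3}$)
$l{\left(623,148 \right)} + D{\left(-633,-59 \right)} = - \frac{23}{3} + \frac{-18 - 59}{-113 - 59} = - \frac{23}{3} + \frac{1}{-172} \left(-77\right) = - \frac{23}{3} - - \frac{77}{172} = - \frac{23}{3} + \frac{77}{172} = - \frac{3725}{516}$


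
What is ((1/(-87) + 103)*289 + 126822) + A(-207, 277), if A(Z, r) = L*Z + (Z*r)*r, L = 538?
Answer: -1377878449/87 ≈ -1.5838e+7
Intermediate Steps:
A(Z, r) = 538*Z + Z*r² (A(Z, r) = 538*Z + (Z*r)*r = 538*Z + Z*r²)
((1/(-87) + 103)*289 + 126822) + A(-207, 277) = ((1/(-87) + 103)*289 + 126822) - 207*(538 + 277²) = ((-1/87 + 103)*289 + 126822) - 207*(538 + 76729) = ((8960/87)*289 + 126822) - 207*77267 = (2589440/87 + 126822) - 15994269 = 13622954/87 - 15994269 = -1377878449/87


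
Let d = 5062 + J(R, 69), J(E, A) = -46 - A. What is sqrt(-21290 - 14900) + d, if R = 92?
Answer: 4947 + I*sqrt(36190) ≈ 4947.0 + 190.24*I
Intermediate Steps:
d = 4947 (d = 5062 + (-46 - 1*69) = 5062 + (-46 - 69) = 5062 - 115 = 4947)
sqrt(-21290 - 14900) + d = sqrt(-21290 - 14900) + 4947 = sqrt(-36190) + 4947 = I*sqrt(36190) + 4947 = 4947 + I*sqrt(36190)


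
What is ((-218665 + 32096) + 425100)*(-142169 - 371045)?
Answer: -122417448634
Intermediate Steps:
((-218665 + 32096) + 425100)*(-142169 - 371045) = (-186569 + 425100)*(-513214) = 238531*(-513214) = -122417448634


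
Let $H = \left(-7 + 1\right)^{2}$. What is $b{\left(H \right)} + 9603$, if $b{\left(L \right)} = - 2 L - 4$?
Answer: $9527$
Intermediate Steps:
$H = 36$ ($H = \left(-6\right)^{2} = 36$)
$b{\left(L \right)} = -4 - 2 L$
$b{\left(H \right)} + 9603 = \left(-4 - 72\right) + 9603 = -76 + 9603 = 9527$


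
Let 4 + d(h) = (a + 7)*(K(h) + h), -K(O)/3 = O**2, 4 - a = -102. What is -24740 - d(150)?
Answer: 7585814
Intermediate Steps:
a = 106 (a = 4 - 1*(-102) = 4 + 102 = 106)
K(O) = -3*O**2
d(h) = -4 - 339*h**2 + 113*h (d(h) = -4 + (106 + 7)*(-3*h**2 + h) = -4 + 113*(h - 3*h**2) = -4 + (-339*h**2 + 113*h) = -4 - 339*h**2 + 113*h)
-24740 - d(150) = -24740 - (-4 - 339*150**2 + 113*150) = -24740 - (-4 - 339*22500 + 16950) = -24740 - (-4 - 7627500 + 16950) = -24740 - 1*(-7610554) = -24740 + 7610554 = 7585814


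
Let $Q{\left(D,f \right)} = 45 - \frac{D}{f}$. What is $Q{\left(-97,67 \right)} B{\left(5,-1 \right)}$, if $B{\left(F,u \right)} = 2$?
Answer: $\frac{6224}{67} \approx 92.896$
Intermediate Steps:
$Q{\left(D,f \right)} = 45 - \frac{D}{f}$
$Q{\left(-97,67 \right)} B{\left(5,-1 \right)} = \left(45 - - \frac{97}{67}\right) 2 = \left(45 - \left(-97\right) \frac{1}{67}\right) 2 = \left(45 + \frac{97}{67}\right) 2 = \frac{3112}{67} \cdot 2 = \frac{6224}{67}$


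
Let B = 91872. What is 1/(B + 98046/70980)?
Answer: 910/83604777 ≈ 1.0885e-5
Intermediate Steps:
1/(B + 98046/70980) = 1/(91872 + 98046/70980) = 1/(91872 + 98046*(1/70980)) = 1/(91872 + 1257/910) = 1/(83604777/910) = 910/83604777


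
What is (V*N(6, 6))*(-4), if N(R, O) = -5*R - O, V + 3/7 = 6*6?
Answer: 35856/7 ≈ 5122.3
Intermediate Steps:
V = 249/7 (V = -3/7 + 6*6 = -3/7 + 36 = 249/7 ≈ 35.571)
N(R, O) = -O - 5*R
(V*N(6, 6))*(-4) = (249*(-1*6 - 5*6)/7)*(-4) = (249*(-6 - 30)/7)*(-4) = ((249/7)*(-36))*(-4) = -8964/7*(-4) = 35856/7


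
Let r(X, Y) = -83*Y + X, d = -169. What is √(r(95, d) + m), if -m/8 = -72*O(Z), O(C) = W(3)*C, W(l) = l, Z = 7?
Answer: √26218 ≈ 161.92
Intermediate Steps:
O(C) = 3*C
m = 12096 (m = -(-576)*3*7 = -(-576)*21 = -8*(-1512) = 12096)
r(X, Y) = X - 83*Y
√(r(95, d) + m) = √((95 - 83*(-169)) + 12096) = √((95 + 14027) + 12096) = √(14122 + 12096) = √26218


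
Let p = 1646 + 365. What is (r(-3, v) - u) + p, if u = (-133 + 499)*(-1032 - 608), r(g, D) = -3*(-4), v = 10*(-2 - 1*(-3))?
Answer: 602263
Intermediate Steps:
v = 10 (v = 10*(-2 + 3) = 10*1 = 10)
r(g, D) = 12
u = -600240 (u = 366*(-1640) = -600240)
p = 2011
(r(-3, v) - u) + p = (12 - 1*(-600240)) + 2011 = (12 + 600240) + 2011 = 600252 + 2011 = 602263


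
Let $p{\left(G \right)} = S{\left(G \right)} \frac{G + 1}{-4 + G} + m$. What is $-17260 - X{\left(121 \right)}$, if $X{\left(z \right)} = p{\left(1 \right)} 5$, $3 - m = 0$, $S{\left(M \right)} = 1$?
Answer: $- \frac{51815}{3} \approx -17272.0$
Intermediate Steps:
$m = 3$ ($m = 3 - 0 = 3 + 0 = 3$)
$p{\left(G \right)} = 3 + \frac{1 + G}{-4 + G}$ ($p{\left(G \right)} = 1 \frac{G + 1}{-4 + G} + 3 = 1 \frac{1 + G}{-4 + G} + 3 = \frac{1 + G}{-4 + G} + 3 = 3 + \frac{1 + G}{-4 + G}$)
$X{\left(z \right)} = \frac{35}{3}$ ($X{\left(z \right)} = \frac{-11 + 4 \cdot 1}{-4 + 1} \cdot 5 = \frac{-11 + 4}{-3} \cdot 5 = \left(- \frac{1}{3}\right) \left(-7\right) 5 = \frac{7}{3} \cdot 5 = \frac{35}{3}$)
$-17260 - X{\left(121 \right)} = -17260 - \frac{35}{3} = - \frac{51815}{3}$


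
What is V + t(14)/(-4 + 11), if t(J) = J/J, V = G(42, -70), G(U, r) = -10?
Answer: -69/7 ≈ -9.8571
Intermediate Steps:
V = -10
t(J) = 1
V + t(14)/(-4 + 11) = -10 + 1/(-4 + 11) = -10 + 1/7 = -69/7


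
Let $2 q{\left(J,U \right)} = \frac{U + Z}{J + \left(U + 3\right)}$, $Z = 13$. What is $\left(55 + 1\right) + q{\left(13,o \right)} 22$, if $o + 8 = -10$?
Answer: $\frac{167}{2} \approx 83.5$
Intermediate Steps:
$o = -18$ ($o = -8 - 10 = -18$)
$q{\left(J,U \right)} = \frac{13 + U}{2 \left(3 + J + U\right)}$ ($q{\left(J,U \right)} = \frac{\left(U + 13\right) \frac{1}{J + \left(U + 3\right)}}{2} = \frac{\left(13 + U\right) \frac{1}{J + \left(3 + U\right)}}{2} = \frac{\left(13 + U\right) \frac{1}{3 + J + U}}{2} = \frac{\frac{1}{3 + J + U} \left(13 + U\right)}{2} = \frac{13 + U}{2 \left(3 + J + U\right)}$)
$\left(55 + 1\right) + q{\left(13,o \right)} 22 = \left(55 + 1\right) + \frac{13 - 18}{2 \left(3 + 13 - 18\right)} 22 = 56 + \frac{1}{2} \frac{1}{-2} \left(-5\right) 22 = 56 + \frac{1}{2} \left(- \frac{1}{2}\right) \left(-5\right) 22 = 56 + \frac{5}{4} \cdot 22 = 56 + \frac{55}{2} = \frac{167}{2}$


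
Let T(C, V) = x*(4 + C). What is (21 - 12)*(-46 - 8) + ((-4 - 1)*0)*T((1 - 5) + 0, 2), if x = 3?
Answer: -486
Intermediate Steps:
T(C, V) = 12 + 3*C (T(C, V) = 3*(4 + C) = 12 + 3*C)
(21 - 12)*(-46 - 8) + ((-4 - 1)*0)*T((1 - 5) + 0, 2) = (21 - 12)*(-46 - 8) + ((-4 - 1)*0)*(12 + 3*((1 - 5) + 0)) = 9*(-54) + (-5*0)*(12 + 3*(-4 + 0)) = -486 + 0*(12 + 3*(-4)) = -486 + 0*(12 - 12) = -486 + 0*0 = -486 + 0 = -486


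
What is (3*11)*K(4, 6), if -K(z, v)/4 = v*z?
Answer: -3168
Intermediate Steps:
K(z, v) = -4*v*z
(3*11)*K(4, 6) = (3*11)*(-4*6*4) = 33*(-96) = -3168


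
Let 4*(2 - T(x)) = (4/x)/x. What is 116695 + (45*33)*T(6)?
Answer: 478495/4 ≈ 1.1962e+5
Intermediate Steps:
T(x) = 2 - 1/x**2 (T(x) = 2 - 4/x/(4*x) = 2 - 1/x**2)
116695 + (45*33)*T(6) = 116695 + (45*33)*(2 - 1/6**2) = 116695 + 1485*(2 - 1*1/36) = 116695 + 1485*(2 - 1/36) = 116695 + 1485*(71/36) = 116695 + 11715/4 = 478495/4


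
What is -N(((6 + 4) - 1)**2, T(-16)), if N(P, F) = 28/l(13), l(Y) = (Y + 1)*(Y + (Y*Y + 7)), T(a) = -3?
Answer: -2/189 ≈ -0.010582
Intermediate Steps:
l(Y) = (1 + Y)*(7 + Y + Y**2) (l(Y) = (1 + Y)*(Y + (Y**2 + 7)) = (1 + Y)*(Y + (7 + Y**2)) = (1 + Y)*(7 + Y + Y**2))
N(P, F) = 2/189 (N(P, F) = 28/(7 + 13**3 + 2*13**2 + 8*13) = 28/(7 + 2197 + 2*169 + 104) = 28/(7 + 2197 + 338 + 104) = 28/2646 = 28*(1/2646) = 2/189)
-N(((6 + 4) - 1)**2, T(-16)) = -1*2/189 = -2/189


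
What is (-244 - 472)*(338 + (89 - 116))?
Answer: -222676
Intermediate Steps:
(-244 - 472)*(338 + (89 - 116)) = -716*(338 - 27) = -716*311 = -222676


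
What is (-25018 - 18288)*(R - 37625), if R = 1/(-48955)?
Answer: 79766701822056/48955 ≈ 1.6294e+9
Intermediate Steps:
R = -1/48955 ≈ -2.0427e-5
(-25018 - 18288)*(R - 37625) = (-25018 - 18288)*(-1/48955 - 37625) = -43306*(-1841931876/48955) = 79766701822056/48955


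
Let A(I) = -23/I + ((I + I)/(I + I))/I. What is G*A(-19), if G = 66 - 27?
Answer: 858/19 ≈ 45.158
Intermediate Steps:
G = 39
A(I) = -22/I (A(I) = -23/I + ((2*I)/((2*I)))/I = -23/I + ((2*I)*(1/(2*I)))/I = -23/I + 1/I = -22/I)
G*A(-19) = 39*(-22/(-19)) = 39*(-22*(-1/19)) = 39*(22/19) = 858/19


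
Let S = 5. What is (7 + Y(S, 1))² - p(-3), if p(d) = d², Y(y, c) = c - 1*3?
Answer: 16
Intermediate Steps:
Y(y, c) = -3 + c (Y(y, c) = c - 3 = -3 + c)
(7 + Y(S, 1))² - p(-3) = (7 + (-3 + 1))² - 1*(-3)² = (7 - 2)² - 1*9 = 5² - 9 = 25 - 9 = 16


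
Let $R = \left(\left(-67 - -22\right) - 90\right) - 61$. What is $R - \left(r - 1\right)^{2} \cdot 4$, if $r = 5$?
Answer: $-260$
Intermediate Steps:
$R = -196$ ($R = \left(\left(-67 + 22\right) - 90\right) - 61 = \left(-45 - 90\right) - 61 = -135 - 61 = -196$)
$R - \left(r - 1\right)^{2} \cdot 4 = -196 - \left(5 - 1\right)^{2} \cdot 4 = -196 - 4^{2} \cdot 4 = -196 - 16 \cdot 4 = -196 - 64 = -260$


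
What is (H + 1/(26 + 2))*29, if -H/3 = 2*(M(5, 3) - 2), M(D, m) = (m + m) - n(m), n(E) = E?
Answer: -4843/28 ≈ -172.96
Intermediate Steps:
M(D, m) = m (M(D, m) = (m + m) - m = 2*m - m = m)
H = -6 (H = -6*(3 - 2) = -6 ≈ -6.0000)
(H + 1/(26 + 2))*29 = (-6 + 1/(26 + 2))*29 = (-6 + 1/28)*29 = -167/28*29 = -4843/28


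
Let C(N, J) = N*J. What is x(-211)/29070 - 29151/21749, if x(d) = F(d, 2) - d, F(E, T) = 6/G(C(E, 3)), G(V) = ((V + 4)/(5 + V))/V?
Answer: -116402980171/79536223494 ≈ -1.4635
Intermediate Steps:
C(N, J) = J*N
G(V) = (4 + V)/(V*(5 + V)) (G(V) = ((4 + V)/(5 + V))/V = (4 + V)/(V*(5 + V)))
F(E, T) = 18*E*(5 + 3*E)/(4 + 3*E) (F(E, T) = 6/(((4 + 3*E)/(((3*E))*(5 + 3*E)))) = 6/(((1/(3*E))*(4 + 3*E)/(5 + 3*E))) = 6/(((4 + 3*E)/(3*E*(5 + 3*E)))) = 6*(3*E*(5 + 3*E)/(4 + 3*E)) = 18*E*(5 + 3*E)/(4 + 3*E))
x(d) = -d + 18*d*(5 + 3*d)/(4 + 3*d) (x(d) = 18*d*(5 + 3*d)/(4 + 3*d) - d = -d + 18*d*(5 + 3*d)/(4 + 3*d))
x(-211)/29070 - 29151/21749 = -211*(86 + 51*(-211))/(4 + 3*(-211))/29070 - 29151/21749 = -211*(86 - 10761)/(4 - 633)*(1/29070) - 29151*1/21749 = -211*(-10675)/(-629)*(1/29070) - 29151/21749 = -211*(-1/629)*(-10675)*(1/29070) - 29151/21749 = -2252425/629*1/29070 - 29151/21749 = -450485/3657006 - 29151/21749 = -116402980171/79536223494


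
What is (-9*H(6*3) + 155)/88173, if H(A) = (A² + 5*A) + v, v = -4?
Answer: -35/873 ≈ -0.040092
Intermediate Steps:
H(A) = -4 + A² + 5*A (H(A) = (A² + 5*A) - 4 = -4 + A² + 5*A)
(-9*H(6*3) + 155)/88173 = (-9*(-4 + (6*3)² + 5*(6*3)) + 155)/88173 = (-9*(-4 + 18² + 5*18) + 155)*(1/88173) = (-9*(-4 + 324 + 90) + 155)*(1/88173) = (-9*410 + 155)*(1/88173) = (-3690 + 155)*(1/88173) = -3535*1/88173 = -35/873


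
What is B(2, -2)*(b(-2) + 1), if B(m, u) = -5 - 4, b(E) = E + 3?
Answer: -18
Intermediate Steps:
b(E) = 3 + E
B(m, u) = -9
B(2, -2)*(b(-2) + 1) = -9*((3 - 2) + 1) = -9*(1 + 1) = -9*2 = -18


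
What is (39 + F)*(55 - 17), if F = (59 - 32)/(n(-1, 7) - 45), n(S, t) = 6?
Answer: 18924/13 ≈ 1455.7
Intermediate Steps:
F = -9/13 (F = (59 - 32)/(6 - 45) = 27/(-39) = 27*(-1/39) = -9/13 ≈ -0.69231)
(39 + F)*(55 - 17) = (39 - 9/13)*(55 - 17) = (498/13)*38 = 18924/13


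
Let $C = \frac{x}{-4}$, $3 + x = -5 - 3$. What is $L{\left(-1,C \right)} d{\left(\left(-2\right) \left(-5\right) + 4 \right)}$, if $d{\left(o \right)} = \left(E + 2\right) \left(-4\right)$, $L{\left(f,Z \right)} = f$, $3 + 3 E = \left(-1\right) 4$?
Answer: $- \frac{4}{3} \approx -1.3333$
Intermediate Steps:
$x = -11$ ($x = -3 - 8 = -11$)
$E = - \frac{7}{3}$ ($E = -1 + \frac{\left(-1\right) 4}{3} = -1 + \frac{1}{3} \left(-4\right) = -1 - \frac{4}{3} = - \frac{7}{3} \approx -2.3333$)
$C = \frac{11}{4}$ ($C = - \frac{11}{-4} = \left(-11\right) \left(- \frac{1}{4}\right) = \frac{11}{4} \approx 2.75$)
$d{\left(o \right)} = \frac{4}{3}$ ($d{\left(o \right)} = \left(- \frac{7}{3} + 2\right) \left(-4\right) = \left(- \frac{1}{3}\right) \left(-4\right) = \frac{4}{3}$)
$L{\left(-1,C \right)} d{\left(\left(-2\right) \left(-5\right) + 4 \right)} = \left(-1\right) \frac{4}{3} = - \frac{4}{3}$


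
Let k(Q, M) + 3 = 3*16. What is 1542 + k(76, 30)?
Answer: 1587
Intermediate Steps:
k(Q, M) = 45 (k(Q, M) = -3 + 3*16 = -3 + 48 = 45)
1542 + k(76, 30) = 1542 + 45 = 1587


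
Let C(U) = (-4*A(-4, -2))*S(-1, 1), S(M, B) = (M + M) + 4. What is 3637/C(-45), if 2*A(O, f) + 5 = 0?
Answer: 3637/20 ≈ 181.85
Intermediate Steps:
S(M, B) = 4 + 2*M (S(M, B) = 2*M + 4 = 4 + 2*M)
A(O, f) = -5/2 (A(O, f) = -5/2 + (½)*0 = -5/2 + 0 = -5/2)
C(U) = 20 (C(U) = (-4*(-5/2))*(4 + 2*(-1)) = 10*(4 - 2) = 10*2 = 20)
3637/C(-45) = 3637/20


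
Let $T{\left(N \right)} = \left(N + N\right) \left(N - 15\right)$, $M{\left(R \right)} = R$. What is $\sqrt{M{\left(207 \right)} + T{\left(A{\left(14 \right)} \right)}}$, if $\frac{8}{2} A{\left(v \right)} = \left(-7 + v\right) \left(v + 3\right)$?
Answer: $\frac{\sqrt{17354}}{4} \approx 32.934$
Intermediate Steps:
$A{\left(v \right)} = \frac{\left(-7 + v\right) \left(3 + v\right)}{4}$ ($A{\left(v \right)} = \frac{\left(-7 + v\right) \left(v + 3\right)}{4} = \frac{\left(-7 + v\right) \left(3 + v\right)}{4}$)
$T{\left(N \right)} = 2 N \left(-15 + N\right)$
$\sqrt{M{\left(207 \right)} + T{\left(A{\left(14 \right)} \right)}} = \sqrt{207 + 2 \left(- \frac{21}{4} - 14 + \frac{14^{2}}{4}\right) \left(-15 - \left(\frac{77}{4} - 49\right)\right)} = \sqrt{207 + 2 \left(- \frac{21}{4} - 14 + \frac{1}{4} \cdot 196\right) \left(-15 - - \frac{119}{4}\right)} = \sqrt{207 + 2 \left(- \frac{21}{4} - 14 + 49\right) \left(-15 - - \frac{119}{4}\right)} = \sqrt{207 + 2 \cdot \frac{119}{4} \left(-15 + \frac{119}{4}\right)} = \sqrt{207 + 2 \cdot \frac{119}{4} \cdot \frac{59}{4}} = \sqrt{207 + \frac{7021}{8}} = \sqrt{\frac{8677}{8}} = \frac{\sqrt{17354}}{4}$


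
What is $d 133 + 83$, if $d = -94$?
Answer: $-12419$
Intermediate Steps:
$d 133 + 83 = \left(-94\right) 133 + 83 = -12502 + 83 = -12419$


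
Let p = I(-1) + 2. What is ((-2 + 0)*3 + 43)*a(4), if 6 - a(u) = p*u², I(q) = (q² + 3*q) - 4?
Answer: 2590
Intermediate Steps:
I(q) = -4 + q² + 3*q
p = -4 (p = (-4 + (-1)² + 3*(-1)) + 2 = (-4 + 1 - 3) + 2 = -6 + 2 = -4)
a(u) = 6 + 4*u² (a(u) = 6 - (-4)*u² = 6 + 4*u²)
((-2 + 0)*3 + 43)*a(4) = ((-2 + 0)*3 + 43)*(6 + 4*4²) = (-2*3 + 43)*(6 + 4*16) = (-6 + 43)*(6 + 64) = 37*70 = 2590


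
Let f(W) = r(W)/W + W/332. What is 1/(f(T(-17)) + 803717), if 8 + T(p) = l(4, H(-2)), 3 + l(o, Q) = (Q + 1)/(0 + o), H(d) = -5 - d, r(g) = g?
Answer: 664/533668729 ≈ 1.2442e-6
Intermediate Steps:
l(o, Q) = -3 + (1 + Q)/o (l(o, Q) = -3 + (Q + 1)/(0 + o) = -3 + (1 + Q)/o)
T(p) = -23/2 (T(p) = -8 + (1 + (-5 - 1*(-2)) - 3*4)/4 = -8 + (1 + (-5 + 2) - 12)/4 = -8 + (1 - 3 - 12)/4 = -8 + (¼)*(-14) = -8 - 7/2 = -23/2)
f(W) = 1 + W/332 (f(W) = W/W + W/332 = 1 + W*(1/332) = 1 + W/332)
1/(f(T(-17)) + 803717) = 1/((1 + (1/332)*(-23/2)) + 803717) = 1/((1 - 23/664) + 803717) = 1/(641/664 + 803717) = 1/(533668729/664) = 664/533668729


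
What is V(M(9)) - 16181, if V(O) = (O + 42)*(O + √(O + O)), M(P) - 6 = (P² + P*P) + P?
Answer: 22582 + 219*√354 ≈ 26702.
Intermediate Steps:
M(P) = 6 + P + 2*P² (M(P) = 6 + ((P² + P*P) + P) = 6 + ((P² + P²) + P) = 6 + (2*P² + P) = 6 + (P + 2*P²) = 6 + P + 2*P²)
V(O) = (42 + O)*(O + √2*√O) (V(O) = (42 + O)*(O + √(2*O)) = (42 + O)*(O + √2*√O))
V(M(9)) - 16181 = ((6 + 9 + 2*9²)² + 42*(6 + 9 + 2*9²) + √2*(6 + 9 + 2*9²)^(3/2) + 42*√2*√(6 + 9 + 2*9²)) - 16181 = ((6 + 9 + 2*81)² + 42*(6 + 9 + 2*81) + √2*(6 + 9 + 2*81)^(3/2) + 42*√2*√(6 + 9 + 2*81)) - 16181 = ((6 + 9 + 162)² + 42*(6 + 9 + 162) + √2*(6 + 9 + 162)^(3/2) + 42*√2*√(6 + 9 + 162)) - 16181 = (177² + 42*177 + √2*177^(3/2) + 42*√2*√177) - 16181 = (31329 + 7434 + √2*(177*√177) + 42*√354) - 16181 = (31329 + 7434 + 177*√354 + 42*√354) - 16181 = (38763 + 219*√354) - 16181 = 22582 + 219*√354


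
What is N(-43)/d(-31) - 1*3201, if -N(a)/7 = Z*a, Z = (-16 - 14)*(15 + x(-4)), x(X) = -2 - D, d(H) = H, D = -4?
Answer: 54279/31 ≈ 1750.9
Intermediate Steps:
x(X) = 2 (x(X) = -2 - 1*(-4) = -2 + 4 = 2)
Z = -510 (Z = (-16 - 14)*(15 + 2) = -30*17 = -510)
N(a) = 3570*a (N(a) = -(-3570)*a = 3570*a)
N(-43)/d(-31) - 1*3201 = (3570*(-43))/(-31) - 1*3201 = -153510*(-1/31) - 3201 = 153510/31 - 3201 = 54279/31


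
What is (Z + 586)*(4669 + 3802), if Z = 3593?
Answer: 35400309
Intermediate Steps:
(Z + 586)*(4669 + 3802) = (3593 + 586)*(4669 + 3802) = 4179*8471 = 35400309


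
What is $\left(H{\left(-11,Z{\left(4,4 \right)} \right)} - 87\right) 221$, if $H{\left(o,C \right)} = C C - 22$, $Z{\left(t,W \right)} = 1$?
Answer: $-23868$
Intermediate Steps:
$H{\left(o,C \right)} = -22 + C^{2}$ ($H{\left(o,C \right)} = C^{2} - 22 = -22 + C^{2}$)
$\left(H{\left(-11,Z{\left(4,4 \right)} \right)} - 87\right) 221 = \left(\left(-22 + 1^{2}\right) - 87\right) 221 = \left(\left(-22 + 1\right) - 87\right) 221 = \left(-21 - 87\right) 221 = \left(-108\right) 221 = -23868$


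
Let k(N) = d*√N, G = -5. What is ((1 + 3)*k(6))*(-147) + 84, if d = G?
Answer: 84 + 2940*√6 ≈ 7285.5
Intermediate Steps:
d = -5
k(N) = -5*√N
((1 + 3)*k(6))*(-147) + 84 = ((1 + 3)*(-5*√6))*(-147) + 84 = (4*(-5*√6))*(-147) + 84 = -20*√6*(-147) + 84 = 2940*√6 + 84 = 84 + 2940*√6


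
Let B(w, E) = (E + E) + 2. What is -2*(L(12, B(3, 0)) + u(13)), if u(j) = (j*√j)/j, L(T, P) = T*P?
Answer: -48 - 2*√13 ≈ -55.211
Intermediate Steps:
B(w, E) = 2 + 2*E (B(w, E) = 2*E + 2 = 2 + 2*E)
L(T, P) = P*T
u(j) = √j (u(j) = j^(3/2)/j = √j)
-2*(L(12, B(3, 0)) + u(13)) = -2*((2 + 2*0)*12 + √13) = -2*((2 + 0)*12 + √13) = -2*(2*12 + √13) = -2*(24 + √13) = -48 - 2*√13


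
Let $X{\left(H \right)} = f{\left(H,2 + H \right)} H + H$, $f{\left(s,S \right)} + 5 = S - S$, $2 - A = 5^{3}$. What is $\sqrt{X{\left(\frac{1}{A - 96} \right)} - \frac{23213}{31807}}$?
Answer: $\frac{i \sqrt{34525091390127}}{6965733} \approx 0.84353 i$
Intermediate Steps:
$A = -123$ ($A = 2 - 5^{3} = 2 - 125 = -123$)
$f{\left(s,S \right)} = -5$ ($f{\left(s,S \right)} = -5 + \left(S - S\right) = -5 + 0 = -5$)
$X{\left(H \right)} = - 4 H$ ($X{\left(H \right)} = - 5 H + H = - 4 H$)
$\sqrt{X{\left(\frac{1}{A - 96} \right)} - \frac{23213}{31807}} = \sqrt{- \frac{4}{-123 - 96} - \frac{23213}{31807}} = \sqrt{- \frac{4}{-219} - \frac{23213}{31807}} = \sqrt{\left(-4\right) \left(- \frac{1}{219}\right) - \frac{23213}{31807}} = \sqrt{\frac{4}{219} - \frac{23213}{31807}} = \sqrt{- \frac{4956419}{6965733}} = \frac{i \sqrt{34525091390127}}{6965733}$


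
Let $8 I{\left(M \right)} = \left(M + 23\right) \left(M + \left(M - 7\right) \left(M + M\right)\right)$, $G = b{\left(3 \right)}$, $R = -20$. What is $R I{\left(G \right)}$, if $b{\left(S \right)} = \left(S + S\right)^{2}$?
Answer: $-313290$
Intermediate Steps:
$b{\left(S \right)} = 4 S^{2}$ ($b{\left(S \right)} = \left(2 S\right)^{2} = 4 S^{2}$)
$G = 36$ ($G = 4 \cdot 3^{2} = 4 \cdot 9 = 36$)
$I{\left(M \right)} = \frac{\left(23 + M\right) \left(M + 2 M \left(-7 + M\right)\right)}{8}$ ($I{\left(M \right)} = \frac{\left(M + 23\right) \left(M + \left(M - 7\right) \left(M + M\right)\right)}{8} = \frac{\left(23 + M\right) \left(M + \left(-7 + M\right) 2 M\right)}{8} = \frac{\left(23 + M\right) \left(M + 2 M \left(-7 + M\right)\right)}{8}$)
$R I{\left(G \right)} = - 20 \cdot \frac{1}{8} \cdot 36 \left(-299 + 2 \cdot 36^{2} + 33 \cdot 36\right) = - 20 \cdot \frac{1}{8} \cdot 36 \left(-299 + 2 \cdot 1296 + 1188\right) = - 20 \cdot \frac{1}{8} \cdot 36 \left(-299 + 2592 + 1188\right) = - 20 \cdot \frac{1}{8} \cdot 36 \cdot 3481 = \left(-20\right) \frac{31329}{2} = -313290$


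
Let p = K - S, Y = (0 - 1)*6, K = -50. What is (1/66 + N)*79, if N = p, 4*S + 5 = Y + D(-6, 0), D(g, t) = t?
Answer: -492565/132 ≈ -3731.6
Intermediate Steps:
Y = -6 (Y = -1*6 = -6)
S = -11/4 (S = -5/4 + (-6 + 0)/4 = -5/4 + (¼)*(-6) = -5/4 - 3/2 = -11/4 ≈ -2.7500)
p = -189/4 (p = -50 - 1*(-11/4) = -50 + 11/4 = -189/4 ≈ -47.250)
N = -189/4 ≈ -47.250
(1/66 + N)*79 = (1/66 - 189/4)*79 = -6235/132*79 = -492565/132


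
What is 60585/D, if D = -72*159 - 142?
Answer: -12117/2318 ≈ -5.2273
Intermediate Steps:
D = -11590 (D = -11448 - 142 = -11590)
60585/D = 60585/(-11590) = 60585*(-1/11590) = -12117/2318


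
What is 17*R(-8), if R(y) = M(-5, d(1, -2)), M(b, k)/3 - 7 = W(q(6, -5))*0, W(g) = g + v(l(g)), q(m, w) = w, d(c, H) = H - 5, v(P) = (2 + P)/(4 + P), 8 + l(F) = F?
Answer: 357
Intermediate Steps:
l(F) = -8 + F
v(P) = (2 + P)/(4 + P)
d(c, H) = -5 + H
W(g) = g + (-6 + g)/(-4 + g) (W(g) = g + (2 + (-8 + g))/(4 + (-8 + g)) = g + (-6 + g)/(-4 + g))
M(b, k) = 21 (M(b, k) = 21 + 3*(((-6 - 5 - 5*(-4 - 5))/(-4 - 5))*0) = 21 + 3*(((-6 - 5 - 5*(-9))/(-9))*0) = 21 + 3*(-(-6 - 5 + 45)/9*0) = 21 + 3*(-1/9*34*0) = 21 + 3*(-34/9*0) = 21 + 3*0 = 21 + 0 = 21)
R(y) = 21
17*R(-8) = 17*21 = 357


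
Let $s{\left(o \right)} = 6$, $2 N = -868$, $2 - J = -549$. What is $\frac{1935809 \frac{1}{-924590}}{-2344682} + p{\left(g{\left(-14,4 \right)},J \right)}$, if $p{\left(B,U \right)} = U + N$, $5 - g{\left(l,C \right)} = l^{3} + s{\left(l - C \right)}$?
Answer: $\frac{253640736990269}{2167869530380} \approx 117.0$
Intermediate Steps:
$J = 551$ ($J = 2 - -549 = 2 + 549 = 551$)
$N = -434$ ($N = \frac{1}{2} \left(-868\right) = -434$)
$g{\left(l,C \right)} = -1 - l^{3}$ ($g{\left(l,C \right)} = 5 - \left(l^{3} + 6\right) = 5 - \left(6 + l^{3}\right) = -1 - l^{3}$)
$p{\left(B,U \right)} = -434 + U$ ($p{\left(B,U \right)} = U - 434 = -434 + U$)
$\frac{1935809 \frac{1}{-924590}}{-2344682} + p{\left(g{\left(-14,4 \right)},J \right)} = \frac{1935809 \frac{1}{-924590}}{-2344682} + \left(-434 + 551\right) = 1935809 \left(- \frac{1}{924590}\right) \left(- \frac{1}{2344682}\right) + 117 = \left(- \frac{1935809}{924590}\right) \left(- \frac{1}{2344682}\right) + 117 = \frac{1935809}{2167869530380} + 117 = \frac{253640736990269}{2167869530380}$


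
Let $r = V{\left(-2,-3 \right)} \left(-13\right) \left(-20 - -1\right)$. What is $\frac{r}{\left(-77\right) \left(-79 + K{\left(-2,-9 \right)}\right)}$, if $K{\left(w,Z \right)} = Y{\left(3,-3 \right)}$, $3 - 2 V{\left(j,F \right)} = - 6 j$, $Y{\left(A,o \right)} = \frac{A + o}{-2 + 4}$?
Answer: $- \frac{2223}{12166} \approx -0.18272$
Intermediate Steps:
$Y{\left(A,o \right)} = \frac{A}{2} + \frac{o}{2}$ ($Y{\left(A,o \right)} = \frac{A + o}{2} = \left(A + o\right) \frac{1}{2} = \frac{A}{2} + \frac{o}{2}$)
$V{\left(j,F \right)} = \frac{3}{2} + 3 j$ ($V{\left(j,F \right)} = \frac{3}{2} - \frac{\left(-6\right) j}{2} = \frac{3}{2} + 3 j$)
$K{\left(w,Z \right)} = 0$ ($K{\left(w,Z \right)} = \frac{1}{2} \cdot 3 + \frac{1}{2} \left(-3\right) = \frac{3}{2} - \frac{3}{2} = 0$)
$r = - \frac{2223}{2}$ ($r = \left(\frac{3}{2} + 3 \left(-2\right)\right) \left(-13\right) \left(-20 - -1\right) = \left(\frac{3}{2} - 6\right) \left(-13\right) \left(-20 + 1\right) = \left(- \frac{9}{2}\right) \left(-13\right) \left(-19\right) = \frac{117}{2} \left(-19\right) = - \frac{2223}{2} \approx -1111.5$)
$\frac{r}{\left(-77\right) \left(-79 + K{\left(-2,-9 \right)}\right)} = - \frac{2223}{2 \left(- 77 \left(-79 + 0\right)\right)} = - \frac{2223}{2 \left(\left(-77\right) \left(-79\right)\right)} = - \frac{2223}{2 \cdot 6083} = \left(- \frac{2223}{2}\right) \frac{1}{6083} = - \frac{2223}{12166}$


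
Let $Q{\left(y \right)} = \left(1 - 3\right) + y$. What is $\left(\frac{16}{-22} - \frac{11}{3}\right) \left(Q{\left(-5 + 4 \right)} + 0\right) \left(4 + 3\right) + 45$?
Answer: $\frac{1510}{11} \approx 137.27$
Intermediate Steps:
$Q{\left(y \right)} = -2 + y$
$\left(\frac{16}{-22} - \frac{11}{3}\right) \left(Q{\left(-5 + 4 \right)} + 0\right) \left(4 + 3\right) + 45 = \left(\frac{16}{-22} - \frac{11}{3}\right) \left(\left(-2 + \left(-5 + 4\right)\right) + 0\right) \left(4 + 3\right) + 45 = \left(16 \left(- \frac{1}{22}\right) - \frac{11}{3}\right) \left(\left(-2 - 1\right) + 0\right) 7 + 45 = \left(- \frac{8}{11} - \frac{11}{3}\right) \left(-3 + 0\right) 7 + 45 = - \frac{145 \left(\left(-3\right) 7\right)}{33} + 45 = \left(- \frac{145}{33}\right) \left(-21\right) + 45 = \frac{1015}{11} + 45 = \frac{1510}{11}$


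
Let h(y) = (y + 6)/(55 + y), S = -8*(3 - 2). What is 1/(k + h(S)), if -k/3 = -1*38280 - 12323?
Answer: 47/7135021 ≈ 6.5872e-6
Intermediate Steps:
S = -8 (S = -8*1 = -8)
h(y) = (6 + y)/(55 + y)
k = 151809 (k = -3*(-1*38280 - 12323) = -3*(-38280 - 12323) = -3*(-50603) = 151809)
1/(k + h(S)) = 1/(151809 + (6 - 8)/(55 - 8)) = 1/(151809 - 2/47) = 1/(7135021/47) = 47/7135021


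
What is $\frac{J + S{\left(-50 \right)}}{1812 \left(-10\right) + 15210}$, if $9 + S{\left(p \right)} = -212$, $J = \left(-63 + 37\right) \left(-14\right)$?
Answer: $- \frac{143}{2910} \approx -0.049141$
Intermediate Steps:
$J = 364$ ($J = \left(-26\right) \left(-14\right) = 364$)
$S{\left(p \right)} = -221$ ($S{\left(p \right)} = -9 - 212 = -221$)
$\frac{J + S{\left(-50 \right)}}{1812 \left(-10\right) + 15210} = \frac{364 - 221}{1812 \left(-10\right) + 15210} = \frac{143}{-18120 + 15210} = \frac{143}{-2910} = 143 \left(- \frac{1}{2910}\right) = - \frac{143}{2910}$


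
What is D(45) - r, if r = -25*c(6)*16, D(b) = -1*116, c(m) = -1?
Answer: -516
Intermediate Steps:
D(b) = -116
r = 400 (r = -25*(-1)*16 = 25*16 = 400)
D(45) - r = -116 - 1*400 = -116 - 400 = -516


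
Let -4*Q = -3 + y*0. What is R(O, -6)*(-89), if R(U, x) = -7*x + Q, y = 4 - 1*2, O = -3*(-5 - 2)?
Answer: -15219/4 ≈ -3804.8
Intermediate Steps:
O = 21 (O = -3*(-7) = 21)
y = 2 (y = 4 - 2 = 2)
Q = ¾ (Q = -(-3 + 2*0)/4 = -(-3 + 0)/4 = -¼*(-3) = ¾ ≈ 0.75000)
R(U, x) = ¾ - 7*x (R(U, x) = -7*x + ¾ = ¾ - 7*x)
R(O, -6)*(-89) = (¾ - 7*(-6))*(-89) = (¾ + 42)*(-89) = (171/4)*(-89) = -15219/4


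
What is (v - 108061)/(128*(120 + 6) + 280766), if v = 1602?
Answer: -106459/296894 ≈ -0.35858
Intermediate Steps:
(v - 108061)/(128*(120 + 6) + 280766) = (1602 - 108061)/(128*(120 + 6) + 280766) = -106459/(128*126 + 280766) = -106459/(16128 + 280766) = -106459/296894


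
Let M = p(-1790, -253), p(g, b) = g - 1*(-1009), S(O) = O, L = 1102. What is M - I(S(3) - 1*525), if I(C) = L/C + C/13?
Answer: -86432/117 ≈ -738.74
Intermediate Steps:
p(g, b) = 1009 + g (p(g, b) = g + 1009 = 1009 + g)
I(C) = 1102/C + C/13
M = -781 (M = 1009 - 1790 = -781)
M - I(S(3) - 1*525) = -781 - (1102/(3 - 1*525) + (3 - 1*525)/13) = -781 - (1102/(3 - 525) + (3 - 525)/13) = -781 - (1102/(-522) + (1/13)*(-522)) = -781 - (1102*(-1/522) - 522/13) = -781 - (-19/9 - 522/13) = -781 - 1*(-4945/117) = -781 + 4945/117 = -86432/117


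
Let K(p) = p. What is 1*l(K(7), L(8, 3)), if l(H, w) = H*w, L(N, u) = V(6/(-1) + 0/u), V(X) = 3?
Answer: 21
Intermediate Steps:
L(N, u) = 3
1*l(K(7), L(8, 3)) = 1*(7*3) = 1*21 = 21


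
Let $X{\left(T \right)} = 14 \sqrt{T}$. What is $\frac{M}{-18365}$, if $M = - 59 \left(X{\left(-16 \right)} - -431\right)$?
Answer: $\frac{25429}{18365} + \frac{3304 i}{18365} \approx 1.3846 + 0.17991 i$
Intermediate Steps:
$M = -25429 - 3304 i$ ($M = - 59 \left(14 \sqrt{-16} - -431\right) = - 59 \left(14 \cdot 4 i + 431\right) = - 59 \left(56 i + 431\right) = - 59 \left(431 + 56 i\right) = -25429 - 3304 i \approx -25429.0 - 3304.0 i$)
$\frac{M}{-18365} = \frac{-25429 - 3304 i}{-18365} = \left(-25429 - 3304 i\right) \left(- \frac{1}{18365}\right) = \frac{25429}{18365} + \frac{3304 i}{18365}$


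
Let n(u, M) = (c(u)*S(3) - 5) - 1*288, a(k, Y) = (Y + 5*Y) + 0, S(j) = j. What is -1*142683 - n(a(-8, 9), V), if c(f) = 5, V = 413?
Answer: -142405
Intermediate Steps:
a(k, Y) = 6*Y (a(k, Y) = 6*Y + 0 = 6*Y)
n(u, M) = -278 (n(u, M) = (5*3 - 5) - 1*288 = (15 - 5) - 288 = 10 - 288 = -278)
-1*142683 - n(a(-8, 9), V) = -1*142683 - 1*(-278) = -142683 + 278 = -142405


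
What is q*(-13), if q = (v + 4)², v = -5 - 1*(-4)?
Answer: -117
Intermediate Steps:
v = -1 (v = -5 + 4 = -1)
q = 9 (q = (-1 + 4)² = 3² = 9)
q*(-13) = 9*(-13) = -117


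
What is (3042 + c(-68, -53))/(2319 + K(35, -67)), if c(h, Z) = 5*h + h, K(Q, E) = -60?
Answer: 878/753 ≈ 1.1660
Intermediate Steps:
c(h, Z) = 6*h
(3042 + c(-68, -53))/(2319 + K(35, -67)) = (3042 + 6*(-68))/(2319 - 60) = (3042 - 408)/2259 = 2634*(1/2259) = 878/753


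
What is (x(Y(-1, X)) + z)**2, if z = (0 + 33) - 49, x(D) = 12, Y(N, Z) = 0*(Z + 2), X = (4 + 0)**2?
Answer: 16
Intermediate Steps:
X = 16 (X = 4**2 = 16)
Y(N, Z) = 0 (Y(N, Z) = 0*(2 + Z) = 0)
z = -16 (z = 33 - 49 = -16)
(x(Y(-1, X)) + z)**2 = (12 - 16)**2 = (-4)**2 = 16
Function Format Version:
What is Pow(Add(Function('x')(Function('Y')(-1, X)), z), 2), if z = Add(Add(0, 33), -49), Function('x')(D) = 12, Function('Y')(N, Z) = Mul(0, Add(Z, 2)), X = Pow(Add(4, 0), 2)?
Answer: 16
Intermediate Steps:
X = 16 (X = Pow(4, 2) = 16)
Function('Y')(N, Z) = 0 (Function('Y')(N, Z) = Mul(0, Add(2, Z)) = 0)
z = -16 (z = Add(33, -49) = -16)
Pow(Add(Function('x')(Function('Y')(-1, X)), z), 2) = Pow(Add(12, -16), 2) = Pow(-4, 2) = 16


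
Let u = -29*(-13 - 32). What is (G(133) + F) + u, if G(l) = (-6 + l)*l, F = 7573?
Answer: 25769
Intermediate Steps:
G(l) = l*(-6 + l)
u = 1305 (u = -29*(-45) = 1305)
(G(133) + F) + u = (133*(-6 + 133) + 7573) + 1305 = (133*127 + 7573) + 1305 = (16891 + 7573) + 1305 = 24464 + 1305 = 25769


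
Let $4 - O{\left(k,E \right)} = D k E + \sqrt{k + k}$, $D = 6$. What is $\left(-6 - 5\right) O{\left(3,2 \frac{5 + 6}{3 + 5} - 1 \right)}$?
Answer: $\frac{605}{2} + 11 \sqrt{6} \approx 329.44$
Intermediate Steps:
$O{\left(k,E \right)} = 4 - \sqrt{2} \sqrt{k} - 6 E k$ ($O{\left(k,E \right)} = 4 - \left(6 k E + \sqrt{k + k}\right) = 4 - \left(6 E k + \sqrt{2 k}\right) = 4 - \left(6 E k + \sqrt{2} \sqrt{k}\right) = 4 - \left(\sqrt{2} \sqrt{k} + 6 E k\right) = 4 - \sqrt{2} \sqrt{k} - 6 E k$)
$\left(-6 - 5\right) O{\left(3,2 \frac{5 + 6}{3 + 5} - 1 \right)} = \left(-6 - 5\right) \left(4 - \sqrt{2} \sqrt{3} - 6 \left(2 \frac{5 + 6}{3 + 5} - 1\right) 3\right) = - 11 \left(4 - \sqrt{6} - 6 \left(2 \cdot \frac{11}{8} - 1\right) 3\right) = - 11 \left(4 - \sqrt{6} - 6 \left(\frac{11}{4} - 1\right) 3\right) = - 11 \left(4 - \sqrt{6} - \frac{21}{2} \cdot 3\right) = - 11 \left(4 - \sqrt{6} - \frac{63}{2}\right) = - 11 \left(- \frac{55}{2} - \sqrt{6}\right) = \frac{605}{2} + 11 \sqrt{6}$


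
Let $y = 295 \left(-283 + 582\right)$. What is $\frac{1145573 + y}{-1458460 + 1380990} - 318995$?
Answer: $- \frac{12356888214}{38735} \approx -3.1901 \cdot 10^{5}$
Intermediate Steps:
$y = 88205$ ($y = 295 \cdot 299 = 88205$)
$\frac{1145573 + y}{-1458460 + 1380990} - 318995 = \frac{1145573 + 88205}{-1458460 + 1380990} - 318995 = \frac{1233778}{-77470} - 318995 = 1233778 \left(- \frac{1}{77470}\right) - 318995 = - \frac{616889}{38735} - 318995 = - \frac{12356888214}{38735}$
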